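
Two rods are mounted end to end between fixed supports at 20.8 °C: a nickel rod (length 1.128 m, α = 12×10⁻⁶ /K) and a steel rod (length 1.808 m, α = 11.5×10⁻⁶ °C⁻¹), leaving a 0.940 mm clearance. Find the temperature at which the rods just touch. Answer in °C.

α₁L₁ = 1.3536×10⁻⁵ m/K, α₂L₂ = 2.0792×10⁻⁵ m/K → total 3.4328×10⁻⁵ m/K
ΔT = g/(α₁L₁+α₂L₂) = 9.40×10⁻⁴ / 3.4328×10⁻⁵ = 27.383 K
T = 20.8 + 27.383 = 48.183 °C

T = 48.2 °C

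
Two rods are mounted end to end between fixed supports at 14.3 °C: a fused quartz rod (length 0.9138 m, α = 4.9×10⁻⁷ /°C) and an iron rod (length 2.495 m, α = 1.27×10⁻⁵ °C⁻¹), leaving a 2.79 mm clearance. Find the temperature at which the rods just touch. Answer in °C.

Gap closes when ΔL₁ + ΔL₂ = 2.79 mm = 2.79×10⁻³ m
(α₁L₁ + α₂L₂)ΔT = g
α₁L₁ + α₂L₂ = 4.9×10⁻⁷×0.9138 + 1.27×10⁻⁵×2.495 = 3.2134262×10⁻⁵ m/K
ΔT = 2.79×10⁻³ / 3.2134262×10⁻⁵ = 86.82 K
T = 14.3 + 86.82 = 101.12 °C

T = 101 °C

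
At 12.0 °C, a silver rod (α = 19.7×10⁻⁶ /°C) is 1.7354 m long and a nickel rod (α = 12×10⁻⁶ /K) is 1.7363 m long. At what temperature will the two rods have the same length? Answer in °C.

Equal length when α₁L₁ΔT − α₂L₂ΔT = L₂ − L₁ = 9.00×10⁻⁴ m
α₁L₁ = 3.418738×10⁻⁵, α₂L₂ = 2.08356×10⁻⁵ → Δ(αL) = 1.335178×10⁻⁵ m/K
ΔT = 9.00×10⁻⁴ / 1.335178×10⁻⁵ = 67.4067 K, so T = 12.0 + 67.4067 = 79.4067 °C

T = 79.41 °C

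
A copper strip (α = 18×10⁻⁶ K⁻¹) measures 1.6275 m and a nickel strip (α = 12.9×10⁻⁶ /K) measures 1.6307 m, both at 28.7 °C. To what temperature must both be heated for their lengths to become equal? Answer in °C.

T = 416.2 °C

Equal length when α₁L₁ΔT − α₂L₂ΔT = L₂ − L₁ = 3.20×10⁻³ m
α₁L₁ = 2.9295×10⁻⁵, α₂L₂ = 2.103603×10⁻⁵ → Δ(αL) = 8.25897×10⁻⁶ m/K
ΔT = 3.20×10⁻³ / 8.25897×10⁻⁶ = 387.458 K, so T = 28.7 + 387.458 = 416.158 °C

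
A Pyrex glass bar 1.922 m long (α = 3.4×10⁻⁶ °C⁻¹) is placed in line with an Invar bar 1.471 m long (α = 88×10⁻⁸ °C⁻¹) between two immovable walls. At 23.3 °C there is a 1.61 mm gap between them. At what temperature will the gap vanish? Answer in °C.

T = 229 °C

α₁L₁ = 6.5348×10⁻⁶ m/K, α₂L₂ = 1.29448×10⁻⁶ m/K → total 7.82928×10⁻⁶ m/K
ΔT = g/(α₁L₁+α₂L₂) = 1.61×10⁻³ / 7.82928×10⁻⁶ = 205.64 K
T = 23.3 + 205.64 = 228.94 °C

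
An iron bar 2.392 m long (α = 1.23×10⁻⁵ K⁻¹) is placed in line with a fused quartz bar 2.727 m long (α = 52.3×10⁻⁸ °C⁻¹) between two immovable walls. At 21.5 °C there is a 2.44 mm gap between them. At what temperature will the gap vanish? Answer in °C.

T = 101 °C

α₁L₁ = 2.94216×10⁻⁵ m/K, α₂L₂ = 1.426221×10⁻⁶ m/K → total 3.0847821×10⁻⁵ m/K
ΔT = g/(α₁L₁+α₂L₂) = 2.44×10⁻³ / 3.0847821×10⁻⁵ = 79.10 K
T = 21.5 + 79.10 = 100.60 °C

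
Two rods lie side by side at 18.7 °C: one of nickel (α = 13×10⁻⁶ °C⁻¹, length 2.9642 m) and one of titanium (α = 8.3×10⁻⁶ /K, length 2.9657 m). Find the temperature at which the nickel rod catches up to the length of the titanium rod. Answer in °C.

T = 126.5 °C

Equal length when α₁L₁ΔT − α₂L₂ΔT = L₂ − L₁ = 1.50×10⁻³ m
α₁L₁ = 3.85346×10⁻⁵, α₂L₂ = 2.461531×10⁻⁵ → Δ(αL) = 1.391929×10⁻⁵ m/K
ΔT = 1.50×10⁻³ / 1.391929×10⁻⁵ = 107.764 K, so T = 18.7 + 107.764 = 126.464 °C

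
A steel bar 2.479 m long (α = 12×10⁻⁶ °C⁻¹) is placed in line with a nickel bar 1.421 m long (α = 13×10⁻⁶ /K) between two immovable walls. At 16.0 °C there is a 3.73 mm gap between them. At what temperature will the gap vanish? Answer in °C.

T = 93.4 °C

Gap closes when ΔL₁ + ΔL₂ = 3.73 mm = 3.73×10⁻³ m
(α₁L₁ + α₂L₂)ΔT = g
α₁L₁ + α₂L₂ = 12×10⁻⁶×2.479 + 13×10⁻⁶×1.421 = 4.8221×10⁻⁵ m/K
ΔT = 3.73×10⁻³ / 4.8221×10⁻⁵ = 77.352 K
T = 16.0 + 77.352 = 93.352 °C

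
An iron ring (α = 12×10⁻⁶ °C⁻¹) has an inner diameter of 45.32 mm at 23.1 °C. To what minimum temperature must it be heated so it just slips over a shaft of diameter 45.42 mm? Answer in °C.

T = 207 °C

Required Δd = 45.42 − 45.32 = 0.10 mm
Δd = αd₀ΔT ⇒ ΔT = Δd/(αd₀) = 0.10 / (12×10⁻⁶ × 45.32) = 183.88 K
T_min = 23.1 + 183.88 = 206.98 °C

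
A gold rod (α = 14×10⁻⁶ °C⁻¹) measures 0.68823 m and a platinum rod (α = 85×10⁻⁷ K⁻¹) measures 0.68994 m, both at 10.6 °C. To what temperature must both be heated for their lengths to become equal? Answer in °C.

L₁(1 + α₁ΔT) = L₂(1 + α₂ΔT) ⇒ ΔT = (L₂ − L₁)/(α₁L₁ − α₂L₂)
L₂ − L₁ = 0.68994 − 0.68823 = 1.71×10⁻³ m
α₁L₁ − α₂L₂ = 14×10⁻⁶×0.68823 − 85×10⁻⁷×0.68994 = 3.77073×10⁻⁶ m/K
ΔT = 1.71×10⁻³ / 3.77073×10⁻⁶ = 453.493 K
T = 10.6 + 453.493 = 464.093 °C

T = 464.1 °C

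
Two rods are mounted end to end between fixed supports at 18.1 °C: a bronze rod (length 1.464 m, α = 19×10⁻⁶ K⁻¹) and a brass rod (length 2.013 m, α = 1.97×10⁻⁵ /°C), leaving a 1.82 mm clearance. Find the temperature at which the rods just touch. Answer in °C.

T = 45.1 °C

Gap closes when ΔL₁ + ΔL₂ = 1.82 mm = 1.82×10⁻³ m
(α₁L₁ + α₂L₂)ΔT = g
α₁L₁ + α₂L₂ = 19×10⁻⁶×1.464 + 1.97×10⁻⁵×2.013 = 6.74721×10⁻⁵ m/K
ΔT = 1.82×10⁻³ / 6.74721×10⁻⁵ = 26.974 K
T = 18.1 + 26.974 = 45.074 °C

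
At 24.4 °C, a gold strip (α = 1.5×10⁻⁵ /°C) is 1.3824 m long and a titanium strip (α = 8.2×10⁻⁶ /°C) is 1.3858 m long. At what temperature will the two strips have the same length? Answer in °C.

L₁(1 + α₁ΔT) = L₂(1 + α₂ΔT) ⇒ ΔT = (L₂ − L₁)/(α₁L₁ − α₂L₂)
L₂ − L₁ = 1.3858 − 1.3824 = 3.40×10⁻³ m
α₁L₁ − α₂L₂ = 1.5×10⁻⁵×1.3824 − 8.2×10⁻⁶×1.3858 = 9.37244×10⁻⁶ m/K
ΔT = 3.40×10⁻³ / 9.37244×10⁻⁶ = 362.766 K
T = 24.4 + 362.766 = 387.166 °C

T = 387.2 °C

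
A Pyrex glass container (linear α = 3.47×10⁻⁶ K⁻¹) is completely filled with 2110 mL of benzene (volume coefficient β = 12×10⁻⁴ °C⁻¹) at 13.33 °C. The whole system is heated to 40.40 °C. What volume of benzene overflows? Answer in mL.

67.9 mL

The container also expands: β_container ≈ 3α = 1.041×10⁻⁵ /K
Net overflow = V₀(β_liq − 3α_cont)ΔT
β − 3α = 1.20×10⁻³ − 1.041×10⁻⁵ = 1.18959×10⁻³ /K; ΔT = 27.07 K
ΔV = 2110 × 1.18959×10⁻³ × 27.07 = 67.9 mL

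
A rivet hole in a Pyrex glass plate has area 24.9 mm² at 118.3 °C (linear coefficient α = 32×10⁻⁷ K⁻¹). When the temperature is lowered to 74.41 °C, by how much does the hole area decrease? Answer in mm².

ΔA = 0.00699 mm²

Area coefficient ≈ 2α; |ΔT| = 43.89 K
ΔA = 2αA₀ΔT = 2(32×10⁻⁷)(24.9)(43.89) = 6.99×10⁻³ mm²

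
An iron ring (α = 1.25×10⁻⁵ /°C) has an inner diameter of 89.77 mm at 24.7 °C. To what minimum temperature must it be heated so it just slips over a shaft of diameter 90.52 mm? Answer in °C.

Required Δd = 90.52 − 89.77 = 0.75 mm
Δd = αd₀ΔT ⇒ ΔT = Δd/(αd₀) = 0.75 / (1.25×10⁻⁵ × 89.77) = 668.37 K
T_min = 24.7 + 668.37 = 693.07 °C

T = 693 °C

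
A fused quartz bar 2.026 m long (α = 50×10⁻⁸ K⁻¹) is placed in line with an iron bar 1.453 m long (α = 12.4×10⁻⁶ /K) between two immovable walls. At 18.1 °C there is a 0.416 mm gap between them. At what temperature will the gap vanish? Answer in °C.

T = 40.0 °C

α₁L₁ = 1.013×10⁻⁶ m/K, α₂L₂ = 1.80172×10⁻⁵ m/K → total 1.90302×10⁻⁵ m/K
ΔT = g/(α₁L₁+α₂L₂) = 4.16×10⁻⁴ / 1.90302×10⁻⁵ = 21.860 K
T = 18.1 + 21.860 = 39.960 °C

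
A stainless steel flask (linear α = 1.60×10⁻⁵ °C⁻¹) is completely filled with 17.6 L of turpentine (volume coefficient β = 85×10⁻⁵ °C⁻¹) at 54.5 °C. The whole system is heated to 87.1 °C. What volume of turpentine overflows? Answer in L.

The flask also expands: β_container ≈ 3α = 4.8×10⁻⁵ /K
Net overflow = V₀(β_liq − 3α_cont)ΔT
β − 3α = 8.50×10⁻⁴ − 4.8×10⁻⁵ = 8.02×10⁻⁴ /K; ΔT = 32.6 K
ΔV = 17.6 × 8.02×10⁻⁴ × 32.6 = 0.460 L

0.460 L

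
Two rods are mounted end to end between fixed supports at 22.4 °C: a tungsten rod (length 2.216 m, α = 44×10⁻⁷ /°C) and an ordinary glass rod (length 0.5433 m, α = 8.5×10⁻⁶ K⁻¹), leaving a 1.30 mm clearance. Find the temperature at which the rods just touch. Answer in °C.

T = 113 °C

Gap closes when ΔL₁ + ΔL₂ = 1.30 mm = 1.30×10⁻³ m
(α₁L₁ + α₂L₂)ΔT = g
α₁L₁ + α₂L₂ = 44×10⁻⁷×2.216 + 8.5×10⁻⁶×0.5433 = 1.436845×10⁻⁵ m/K
ΔT = 1.30×10⁻³ / 1.436845×10⁻⁵ = 90.48 K
T = 22.4 + 90.48 = 112.88 °C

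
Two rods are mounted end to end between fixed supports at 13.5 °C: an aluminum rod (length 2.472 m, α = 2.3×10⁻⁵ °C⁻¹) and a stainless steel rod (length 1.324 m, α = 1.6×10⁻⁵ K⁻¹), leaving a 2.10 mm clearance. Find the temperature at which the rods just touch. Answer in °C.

Gap closes when ΔL₁ + ΔL₂ = 2.10 mm = 2.10×10⁻³ m
(α₁L₁ + α₂L₂)ΔT = g
α₁L₁ + α₂L₂ = 2.3×10⁻⁵×2.472 + 1.6×10⁻⁵×1.324 = 7.804×10⁻⁵ m/K
ΔT = 2.10×10⁻³ / 7.804×10⁻⁵ = 26.909 K
T = 13.5 + 26.909 = 40.409 °C

T = 40.4 °C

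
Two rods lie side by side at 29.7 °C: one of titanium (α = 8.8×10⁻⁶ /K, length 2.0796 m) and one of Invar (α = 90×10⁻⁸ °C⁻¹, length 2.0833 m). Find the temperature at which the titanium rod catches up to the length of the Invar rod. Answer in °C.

T = 255.0 °C

L₁(1 + α₁ΔT) = L₂(1 + α₂ΔT) ⇒ ΔT = (L₂ − L₁)/(α₁L₁ − α₂L₂)
L₂ − L₁ = 2.0833 − 2.0796 = 3.70×10⁻³ m
α₁L₁ − α₂L₂ = 8.8×10⁻⁶×2.0796 − 90×10⁻⁸×2.0833 = 1.642551×10⁻⁵ m/K
ΔT = 3.70×10⁻³ / 1.642551×10⁻⁵ = 225.259 K
T = 29.7 + 225.259 = 254.959 °C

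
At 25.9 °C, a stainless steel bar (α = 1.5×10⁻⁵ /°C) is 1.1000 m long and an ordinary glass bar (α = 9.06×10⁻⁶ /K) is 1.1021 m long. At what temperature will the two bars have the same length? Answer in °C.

T = 348.2 °C

Equal length when α₁L₁ΔT − α₂L₂ΔT = L₂ − L₁ = 2.10×10⁻³ m
α₁L₁ = 1.650×10⁻⁵, α₂L₂ = 9.985026×10⁻⁶ → Δ(αL) = 6.514974×10⁻⁶ m/K
ΔT = 2.10×10⁻³ / 6.514974×10⁻⁶ = 322.334 K, so T = 25.9 + 322.334 = 348.234 °C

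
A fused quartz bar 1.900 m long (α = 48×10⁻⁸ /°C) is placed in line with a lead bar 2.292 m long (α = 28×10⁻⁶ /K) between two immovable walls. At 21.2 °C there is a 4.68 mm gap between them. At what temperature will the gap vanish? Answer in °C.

T = 93.1 °C

Gap closes when ΔL₁ + ΔL₂ = 4.68 mm = 4.68×10⁻³ m
(α₁L₁ + α₂L₂)ΔT = g
α₁L₁ + α₂L₂ = 48×10⁻⁸×1.900 + 28×10⁻⁶×2.292 = 6.5088×10⁻⁵ m/K
ΔT = 4.68×10⁻³ / 6.5088×10⁻⁵ = 71.903 K
T = 21.2 + 71.903 = 93.103 °C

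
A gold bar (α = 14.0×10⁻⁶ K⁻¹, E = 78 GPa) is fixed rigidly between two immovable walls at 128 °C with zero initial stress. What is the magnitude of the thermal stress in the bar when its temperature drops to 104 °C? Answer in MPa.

σ = 26.2 MPa

Fully constrained: the free strain ε = αΔT is blocked, so σ = Eε = EαΔT.
|ΔT| = 24 K
σ = 78.0×10⁹ × 14.0×10⁻⁶ × 24 = 2.62×10⁷ Pa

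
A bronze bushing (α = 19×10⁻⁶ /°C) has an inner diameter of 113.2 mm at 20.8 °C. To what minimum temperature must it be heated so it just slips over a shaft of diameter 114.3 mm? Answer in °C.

Required Δd = 114.3 − 113.2 = 1.1 mm
Δd = αd₀ΔT ⇒ ΔT = Δd/(αd₀) = 1.1 / (19×10⁻⁶ × 113.2) = 511.44 K
T_min = 20.8 + 511.44 = 532.24 °C

T = 532 °C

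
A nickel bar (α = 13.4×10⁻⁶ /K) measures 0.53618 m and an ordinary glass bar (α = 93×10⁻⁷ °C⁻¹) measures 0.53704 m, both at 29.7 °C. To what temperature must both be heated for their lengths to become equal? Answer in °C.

Equal length when α₁L₁ΔT − α₂L₂ΔT = L₂ − L₁ = 8.60×10⁻⁴ m
α₁L₁ = 7.184812×10⁻⁶, α₂L₂ = 4.994472×10⁻⁶ → Δ(αL) = 2.19034×10⁻⁶ m/K
ΔT = 8.60×10⁻⁴ / 2.19034×10⁻⁶ = 392.633 K, so T = 29.7 + 392.633 = 422.333 °C

T = 422.3 °C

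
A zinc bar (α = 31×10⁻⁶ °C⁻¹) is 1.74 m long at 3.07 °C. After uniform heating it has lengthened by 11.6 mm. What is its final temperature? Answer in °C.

ΔL = αL₀ΔT ⇒ ΔT = ΔL / (αL₀)
ΔT = 11.6×10⁻³ m / (31×10⁻⁶ × 1.74 m) = 215.05 K
T = 3.07 + 215.05 = 218.12 °C

T = 218 °C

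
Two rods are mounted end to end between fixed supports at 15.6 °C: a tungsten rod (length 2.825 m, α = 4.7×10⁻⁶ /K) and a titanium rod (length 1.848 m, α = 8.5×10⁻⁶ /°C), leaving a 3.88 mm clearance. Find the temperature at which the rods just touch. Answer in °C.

T = 149 °C

Gap closes when ΔL₁ + ΔL₂ = 3.88 mm = 3.88×10⁻³ m
(α₁L₁ + α₂L₂)ΔT = g
α₁L₁ + α₂L₂ = 4.7×10⁻⁶×2.825 + 8.5×10⁻⁶×1.848 = 2.89855×10⁻⁵ m/K
ΔT = 3.88×10⁻³ / 2.89855×10⁻⁵ = 133.86 K
T = 15.6 + 133.86 = 149.46 °C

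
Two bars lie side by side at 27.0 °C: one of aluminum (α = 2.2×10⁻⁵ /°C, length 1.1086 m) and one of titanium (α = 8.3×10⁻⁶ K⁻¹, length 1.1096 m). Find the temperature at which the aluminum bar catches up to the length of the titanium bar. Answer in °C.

T = 92.88 °C

Equal length when α₁L₁ΔT − α₂L₂ΔT = L₂ − L₁ = 1.00×10⁻³ m
α₁L₁ = 2.43892×10⁻⁵, α₂L₂ = 9.20968×10⁻⁶ → Δ(αL) = 1.517952×10⁻⁵ m/K
ΔT = 1.00×10⁻³ / 1.517952×10⁻⁵ = 65.8782 K, so T = 27.0 + 65.8782 = 92.8782 °C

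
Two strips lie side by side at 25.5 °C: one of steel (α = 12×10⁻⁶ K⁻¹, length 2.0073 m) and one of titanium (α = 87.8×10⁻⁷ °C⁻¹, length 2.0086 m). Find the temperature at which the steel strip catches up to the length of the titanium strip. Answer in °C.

L₁(1 + α₁ΔT) = L₂(1 + α₂ΔT) ⇒ ΔT = (L₂ − L₁)/(α₁L₁ − α₂L₂)
L₂ − L₁ = 2.0086 − 2.0073 = 1.30×10⁻³ m
α₁L₁ − α₂L₂ = 12×10⁻⁶×2.0073 − 87.8×10⁻⁷×2.0086 = 6.452092×10⁻⁶ m/K
ΔT = 1.30×10⁻³ / 6.452092×10⁻⁶ = 201.485 K
T = 25.5 + 201.485 = 226.985 °C

T = 227.0 °C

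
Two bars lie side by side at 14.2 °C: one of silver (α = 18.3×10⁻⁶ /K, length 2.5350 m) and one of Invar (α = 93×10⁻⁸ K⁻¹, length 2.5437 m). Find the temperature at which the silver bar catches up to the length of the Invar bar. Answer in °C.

T = 211.8 °C

L₁(1 + α₁ΔT) = L₂(1 + α₂ΔT) ⇒ ΔT = (L₂ − L₁)/(α₁L₁ − α₂L₂)
L₂ − L₁ = 2.5437 − 2.5350 = 8.70×10⁻³ m
α₁L₁ − α₂L₂ = 18.3×10⁻⁶×2.5350 − 93×10⁻⁸×2.5437 = 4.4024859×10⁻⁵ m/K
ΔT = 8.70×10⁻³ / 4.4024859×10⁻⁵ = 197.616 K
T = 14.2 + 197.616 = 211.816 °C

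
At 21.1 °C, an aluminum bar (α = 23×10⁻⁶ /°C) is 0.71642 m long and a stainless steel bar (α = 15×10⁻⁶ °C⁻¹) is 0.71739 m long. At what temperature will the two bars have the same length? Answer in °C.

L₁(1 + α₁ΔT) = L₂(1 + α₂ΔT) ⇒ ΔT = (L₂ − L₁)/(α₁L₁ − α₂L₂)
L₂ − L₁ = 0.71739 − 0.71642 = 9.70×10⁻⁴ m
α₁L₁ − α₂L₂ = 23×10⁻⁶×0.71642 − 15×10⁻⁶×0.71739 = 5.71681×10⁻⁶ m/K
ΔT = 9.70×10⁻⁴ / 5.71681×10⁻⁶ = 169.675 K
T = 21.1 + 169.675 = 190.775 °C

T = 190.8 °C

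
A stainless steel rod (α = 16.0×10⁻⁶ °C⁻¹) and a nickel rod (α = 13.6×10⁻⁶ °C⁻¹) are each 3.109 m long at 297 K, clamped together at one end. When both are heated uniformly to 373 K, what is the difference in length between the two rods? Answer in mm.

ΔT = 76 K
stainless steel: ΔL = 16.0×10⁻⁶ × 3.109 m × 76 = 3.7805×10⁻³ m = 3.7805 mm
nickel: ΔL = 13.6×10⁻⁶ × 3.109 m × 76 = 3.2135×10⁻³ m = 3.2135 mm
difference = 3.7805 − 3.2135 = 0.5670 mm

0.567 mm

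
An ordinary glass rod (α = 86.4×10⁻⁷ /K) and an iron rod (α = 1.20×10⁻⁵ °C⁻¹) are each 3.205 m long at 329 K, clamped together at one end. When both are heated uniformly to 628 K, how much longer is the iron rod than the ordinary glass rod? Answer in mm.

ΔT = 299 K
ordinary glass: ΔL = 86.4×10⁻⁷ × 3.205 m × 299 = 8.2797×10⁻³ m = 8.2797 mm
iron: ΔL = 1.20×10⁻⁵ × 3.205 m × 299 = 1.1500×10⁻² m = 11.500 mm
difference = 11.500 − 8.2797 = 3.2203 mm

3.22 mm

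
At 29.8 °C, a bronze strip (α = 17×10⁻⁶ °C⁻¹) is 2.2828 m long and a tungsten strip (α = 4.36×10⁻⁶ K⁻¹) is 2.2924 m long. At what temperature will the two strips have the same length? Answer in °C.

L₁(1 + α₁ΔT) = L₂(1 + α₂ΔT) ⇒ ΔT = (L₂ − L₁)/(α₁L₁ − α₂L₂)
L₂ − L₁ = 2.2924 − 2.2828 = 9.60×10⁻³ m
α₁L₁ − α₂L₂ = 17×10⁻⁶×2.2828 − 4.36×10⁻⁶×2.2924 = 2.8812736×10⁻⁵ m/K
ΔT = 9.60×10⁻³ / 2.8812736×10⁻⁵ = 333.186 K
T = 29.8 + 333.186 = 362.986 °C

T = 363.0 °C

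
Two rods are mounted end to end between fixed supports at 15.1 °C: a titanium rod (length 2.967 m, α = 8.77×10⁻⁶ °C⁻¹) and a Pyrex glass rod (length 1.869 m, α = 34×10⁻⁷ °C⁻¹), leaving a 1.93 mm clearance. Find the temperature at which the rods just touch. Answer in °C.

α₁L₁ = 2.602059×10⁻⁵ m/K, α₂L₂ = 6.3546×10⁻⁶ m/K → total 3.237519×10⁻⁵ m/K
ΔT = g/(α₁L₁+α₂L₂) = 1.93×10⁻³ / 3.237519×10⁻⁵ = 59.614 K
T = 15.1 + 59.614 = 74.714 °C

T = 74.7 °C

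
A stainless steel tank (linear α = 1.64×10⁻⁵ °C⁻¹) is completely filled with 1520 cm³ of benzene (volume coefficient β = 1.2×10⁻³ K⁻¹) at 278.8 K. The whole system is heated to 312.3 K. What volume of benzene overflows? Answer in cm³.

58.6 cm³

The tank also expands: β_container ≈ 3α = 4.92×10⁻⁵ /K
Net overflow = V₀(β_liq − 3α_cont)ΔT
β − 3α = 1.20×10⁻³ − 4.92×10⁻⁵ = 1.1508×10⁻³ /K; ΔT = 33.5 K
ΔV = 1520 × 1.1508×10⁻³ × 33.5 = 58.6 cm³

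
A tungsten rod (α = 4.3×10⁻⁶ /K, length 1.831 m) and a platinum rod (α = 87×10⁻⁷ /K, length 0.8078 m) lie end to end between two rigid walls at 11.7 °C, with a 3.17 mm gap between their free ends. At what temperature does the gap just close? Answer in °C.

α₁L₁ = 7.8733×10⁻⁶ m/K, α₂L₂ = 7.02786×10⁻⁶ m/K → total 1.490116×10⁻⁵ m/K
ΔT = g/(α₁L₁+α₂L₂) = 3.17×10⁻³ / 1.490116×10⁻⁵ = 212.74 K
T = 11.7 + 212.74 = 224.44 °C

T = 224 °C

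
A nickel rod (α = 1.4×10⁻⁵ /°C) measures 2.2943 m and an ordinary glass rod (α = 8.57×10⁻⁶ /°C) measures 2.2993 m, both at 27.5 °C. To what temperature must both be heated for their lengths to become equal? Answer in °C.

Equal length when α₁L₁ΔT − α₂L₂ΔT = L₂ − L₁ = 5.00×10⁻³ m
α₁L₁ = 3.21202×10⁻⁵, α₂L₂ = 1.9705001×10⁻⁵ → Δ(αL) = 1.2415199×10⁻⁵ m/K
ΔT = 5.00×10⁻³ / 1.2415199×10⁻⁵ = 402.732 K, so T = 27.5 + 402.732 = 430.232 °C

T = 430.2 °C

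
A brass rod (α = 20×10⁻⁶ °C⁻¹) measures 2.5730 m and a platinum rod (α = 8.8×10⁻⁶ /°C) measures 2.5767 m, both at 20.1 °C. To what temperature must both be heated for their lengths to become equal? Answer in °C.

Equal length when α₁L₁ΔT − α₂L₂ΔT = L₂ − L₁ = 3.70×10⁻³ m
α₁L₁ = 5.146×10⁻⁵, α₂L₂ = 2.267496×10⁻⁵ → Δ(αL) = 2.878504×10⁻⁵ m/K
ΔT = 3.70×10⁻³ / 2.878504×10⁻⁵ = 128.539 K, so T = 20.1 + 128.539 = 148.639 °C

T = 148.6 °C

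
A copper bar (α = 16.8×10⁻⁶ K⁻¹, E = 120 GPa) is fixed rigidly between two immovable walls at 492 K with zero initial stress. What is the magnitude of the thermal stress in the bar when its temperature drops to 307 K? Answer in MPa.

σ = 373 MPa

Fully constrained: the free strain ε = αΔT is blocked, so σ = Eε = EαΔT.
|ΔT| = 185 K
σ = 120×10⁹ × 16.8×10⁻⁶ × 185 = 3.73×10⁸ Pa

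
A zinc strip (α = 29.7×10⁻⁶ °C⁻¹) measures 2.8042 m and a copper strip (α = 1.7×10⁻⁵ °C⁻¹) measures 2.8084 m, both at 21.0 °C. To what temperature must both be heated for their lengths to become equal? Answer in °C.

Equal length when α₁L₁ΔT − α₂L₂ΔT = L₂ − L₁ = 4.20×10⁻³ m
α₁L₁ = 8.328474×10⁻⁵, α₂L₂ = 4.77428×10⁻⁵ → Δ(αL) = 3.554194×10⁻⁵ m/K
ΔT = 4.20×10⁻³ / 3.554194×10⁻⁵ = 118.170 K, so T = 21.0 + 118.170 = 139.170 °C

T = 139.2 °C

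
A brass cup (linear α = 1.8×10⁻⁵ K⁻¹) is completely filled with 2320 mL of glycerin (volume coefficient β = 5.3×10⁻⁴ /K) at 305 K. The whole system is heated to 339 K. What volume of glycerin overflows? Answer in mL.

37.5 mL

The cup also expands: β_container ≈ 3α = 5.4×10⁻⁵ /K
Net overflow = V₀(β_liq − 3α_cont)ΔT
β − 3α = 5.30×10⁻⁴ − 5.4×10⁻⁵ = 4.76×10⁻⁴ /K; ΔT = 34 K
ΔV = 2320 × 4.76×10⁻⁴ × 34 = 37.5 mL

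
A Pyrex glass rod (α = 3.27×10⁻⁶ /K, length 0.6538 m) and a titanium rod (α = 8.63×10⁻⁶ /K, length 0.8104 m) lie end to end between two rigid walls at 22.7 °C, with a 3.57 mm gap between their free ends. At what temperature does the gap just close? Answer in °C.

α₁L₁ = 2.137926×10⁻⁶ m/K, α₂L₂ = 6.993752×10⁻⁶ m/K → total 9.131678×10⁻⁶ m/K
ΔT = g/(α₁L₁+α₂L₂) = 3.57×10⁻³ / 9.131678×10⁻⁶ = 390.95 K
T = 22.7 + 390.95 = 413.65 °C

T = 414 °C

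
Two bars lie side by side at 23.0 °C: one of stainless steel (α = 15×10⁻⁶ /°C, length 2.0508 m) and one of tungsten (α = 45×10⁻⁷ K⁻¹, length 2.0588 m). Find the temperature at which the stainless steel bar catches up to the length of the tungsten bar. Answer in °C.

Equal length when α₁L₁ΔT − α₂L₂ΔT = L₂ − L₁ = 8.00×10⁻³ m
α₁L₁ = 3.0762×10⁻⁵, α₂L₂ = 9.2646×10⁻⁶ → Δ(αL) = 2.14974×10⁻⁵ m/K
ΔT = 8.00×10⁻³ / 2.14974×10⁻⁵ = 372.138 K, so T = 23.0 + 372.138 = 395.138 °C

T = 395.1 °C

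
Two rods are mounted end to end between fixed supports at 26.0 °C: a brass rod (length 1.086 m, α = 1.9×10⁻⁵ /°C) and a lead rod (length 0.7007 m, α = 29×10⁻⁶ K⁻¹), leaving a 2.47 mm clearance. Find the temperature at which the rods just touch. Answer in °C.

α₁L₁ = 2.0634×10⁻⁵ m/K, α₂L₂ = 2.03203×10⁻⁵ m/K → total 4.09543×10⁻⁵ m/K
ΔT = g/(α₁L₁+α₂L₂) = 2.47×10⁻³ / 4.09543×10⁻⁵ = 60.311 K
T = 26.0 + 60.311 = 86.311 °C

T = 86.3 °C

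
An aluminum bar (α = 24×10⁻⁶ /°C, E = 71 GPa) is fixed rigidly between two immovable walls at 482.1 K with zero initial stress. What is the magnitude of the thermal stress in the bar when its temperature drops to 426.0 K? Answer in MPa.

Fully constrained: the free strain ε = αΔT is blocked, so σ = Eε = EαΔT.
|ΔT| = 56.1 K
σ = 71.0×10⁹ × 24×10⁻⁶ × 56.1 = 9.56×10⁷ Pa

σ = 95.6 MPa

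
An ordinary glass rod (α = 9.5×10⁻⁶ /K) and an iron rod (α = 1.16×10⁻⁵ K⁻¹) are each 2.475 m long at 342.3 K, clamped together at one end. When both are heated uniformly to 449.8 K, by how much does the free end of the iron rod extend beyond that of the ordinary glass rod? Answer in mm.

0.559 mm

ΔT = 107.5 K
ordinary glass: ΔL = 9.5×10⁻⁶ × 2.475 m × 107.5 = 2.5276×10⁻³ m = 2.5276 mm
iron: ΔL = 1.16×10⁻⁵ × 2.475 m × 107.5 = 3.0863×10⁻³ m = 3.0863 mm
difference = 3.0863 − 2.5276 = 0.5587 mm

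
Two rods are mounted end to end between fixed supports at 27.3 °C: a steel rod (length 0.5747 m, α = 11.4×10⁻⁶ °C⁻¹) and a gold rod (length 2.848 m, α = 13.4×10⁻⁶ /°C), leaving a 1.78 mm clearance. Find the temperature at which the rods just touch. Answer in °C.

T = 67.1 °C

α₁L₁ = 6.55158×10⁻⁶ m/K, α₂L₂ = 3.81632×10⁻⁵ m/K → total 4.471478×10⁻⁵ m/K
ΔT = g/(α₁L₁+α₂L₂) = 1.78×10⁻³ / 4.471478×10⁻⁵ = 39.808 K
T = 27.3 + 39.808 = 67.108 °C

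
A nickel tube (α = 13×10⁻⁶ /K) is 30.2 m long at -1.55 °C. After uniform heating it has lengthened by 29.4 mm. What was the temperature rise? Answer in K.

ΔT = 74.9 K

ΔL = αL₀ΔT ⇒ ΔT = ΔL / (αL₀)
ΔT = 29.4×10⁻³ m / (13×10⁻⁶ × 30.2 m) = 74.885 K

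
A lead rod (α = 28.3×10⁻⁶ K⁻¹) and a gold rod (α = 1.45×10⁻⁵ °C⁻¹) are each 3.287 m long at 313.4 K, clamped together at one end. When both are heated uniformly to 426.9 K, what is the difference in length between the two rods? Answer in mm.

ΔT = 113.5 K
lead: ΔL = 28.3×10⁻⁶ × 3.287 m × 113.5 = 1.0558×10⁻² m = 10.558 mm
gold: ΔL = 1.45×10⁻⁵ × 3.287 m × 113.5 = 5.4096×10⁻³ m = 5.4096 mm
difference = 10.558 − 5.4096 = 5.1484 mm

5.15 mm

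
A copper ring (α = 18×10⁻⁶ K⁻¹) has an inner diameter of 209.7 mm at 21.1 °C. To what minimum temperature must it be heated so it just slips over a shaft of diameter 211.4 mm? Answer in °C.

Required Δd = 211.4 − 209.7 = 1.7 mm
Δd = αd₀ΔT ⇒ ΔT = Δd/(αd₀) = 1.7 / (18×10⁻⁶ × 209.7) = 450.38 K
T_min = 21.1 + 450.38 = 471.48 °C

T = 471 °C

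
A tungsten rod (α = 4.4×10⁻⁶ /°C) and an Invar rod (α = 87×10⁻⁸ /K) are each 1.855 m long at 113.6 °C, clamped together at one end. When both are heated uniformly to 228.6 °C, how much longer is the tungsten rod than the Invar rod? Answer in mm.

ΔT = 115.0 K
tungsten: ΔL = 4.4×10⁻⁶ × 1.855 m × 115.0 = 9.3863×10⁻⁴ m = 0.93863 mm
Invar: ΔL = 87×10⁻⁸ × 1.855 m × 115.0 = 1.8559×10⁻⁴ m = 0.18559 mm
difference = 0.93863 − 0.18559 = 0.75304 mm

0.753 mm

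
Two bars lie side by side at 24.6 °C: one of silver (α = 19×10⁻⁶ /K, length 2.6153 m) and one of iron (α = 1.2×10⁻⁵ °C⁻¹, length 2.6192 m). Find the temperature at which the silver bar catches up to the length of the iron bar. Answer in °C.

T = 238.2 °C

Equal length when α₁L₁ΔT − α₂L₂ΔT = L₂ − L₁ = 3.90×10⁻³ m
α₁L₁ = 4.96907×10⁻⁵, α₂L₂ = 3.14304×10⁻⁵ → Δ(αL) = 1.82603×10⁻⁵ m/K
ΔT = 3.90×10⁻³ / 1.82603×10⁻⁵ = 213.578 K, so T = 24.6 + 213.578 = 238.178 °C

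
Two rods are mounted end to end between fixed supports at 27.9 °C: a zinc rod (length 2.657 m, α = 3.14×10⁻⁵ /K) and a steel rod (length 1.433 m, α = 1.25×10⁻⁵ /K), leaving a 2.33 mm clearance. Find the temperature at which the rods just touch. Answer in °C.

α₁L₁ = 8.34298×10⁻⁵ m/K, α₂L₂ = 1.79125×10⁻⁵ m/K → total 1.013423×10⁻⁴ m/K
ΔT = g/(α₁L₁+α₂L₂) = 2.33×10⁻³ / 1.013423×10⁻⁴ = 22.991 K
T = 27.9 + 22.991 = 50.891 °C

T = 50.9 °C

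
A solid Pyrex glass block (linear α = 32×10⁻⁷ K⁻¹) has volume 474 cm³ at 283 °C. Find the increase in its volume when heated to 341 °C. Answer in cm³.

ΔV = 0.264 cm³

Isotropic solid: β ≈ 3α = 9.6×10⁻⁶ /K; ΔT = 58 K
ΔV = 3αV₀ΔT = 3(32×10⁻⁷)(474)(58) = 0.264 cm³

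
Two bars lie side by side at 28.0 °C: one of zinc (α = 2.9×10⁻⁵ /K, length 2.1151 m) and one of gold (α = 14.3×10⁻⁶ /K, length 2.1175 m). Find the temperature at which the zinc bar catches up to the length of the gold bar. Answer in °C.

T = 105.3 °C

L₁(1 + α₁ΔT) = L₂(1 + α₂ΔT) ⇒ ΔT = (L₂ − L₁)/(α₁L₁ − α₂L₂)
L₂ − L₁ = 2.1175 − 2.1151 = 2.40×10⁻³ m
α₁L₁ − α₂L₂ = 2.9×10⁻⁵×2.1151 − 14.3×10⁻⁶×2.1175 = 3.105765×10⁻⁵ m/K
ΔT = 2.40×10⁻³ / 3.105765×10⁻⁵ = 77.276 K
T = 28.0 + 77.276 = 105.276 °C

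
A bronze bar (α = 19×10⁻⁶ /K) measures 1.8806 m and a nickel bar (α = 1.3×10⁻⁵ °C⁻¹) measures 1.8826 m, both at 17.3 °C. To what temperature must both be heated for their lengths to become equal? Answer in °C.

T = 195.0 °C

Equal length when α₁L₁ΔT − α₂L₂ΔT = L₂ − L₁ = 2.00×10⁻³ m
α₁L₁ = 3.57314×10⁻⁵, α₂L₂ = 2.44738×10⁻⁵ → Δ(αL) = 1.12576×10⁻⁵ m/K
ΔT = 2.00×10⁻³ / 1.12576×10⁻⁵ = 177.658 K, so T = 17.3 + 177.658 = 194.958 °C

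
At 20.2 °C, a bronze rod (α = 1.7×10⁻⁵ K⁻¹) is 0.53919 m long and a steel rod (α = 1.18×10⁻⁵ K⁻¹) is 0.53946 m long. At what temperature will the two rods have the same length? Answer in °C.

T = 116.6 °C

Equal length when α₁L₁ΔT − α₂L₂ΔT = L₂ − L₁ = 2.70×10⁻⁴ m
α₁L₁ = 9.16623×10⁻⁶, α₂L₂ = 6.365628×10⁻⁶ → Δ(αL) = 2.800602×10⁻⁶ m/K
ΔT = 2.70×10⁻⁴ / 2.800602×10⁻⁶ = 96.408 K, so T = 20.2 + 96.408 = 116.608 °C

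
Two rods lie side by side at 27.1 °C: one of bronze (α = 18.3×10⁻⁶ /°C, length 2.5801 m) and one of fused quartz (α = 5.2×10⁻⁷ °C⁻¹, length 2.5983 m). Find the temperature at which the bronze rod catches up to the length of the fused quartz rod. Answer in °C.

T = 423.9 °C

Equal length when α₁L₁ΔT − α₂L₂ΔT = L₂ − L₁ = 1.82×10⁻² m
α₁L₁ = 4.721583×10⁻⁵, α₂L₂ = 1.351116×10⁻⁶ → Δ(αL) = 4.5864714×10⁻⁵ m/K
ΔT = 1.82×10⁻² / 4.5864714×10⁻⁵ = 396.819 K, so T = 27.1 + 396.819 = 423.919 °C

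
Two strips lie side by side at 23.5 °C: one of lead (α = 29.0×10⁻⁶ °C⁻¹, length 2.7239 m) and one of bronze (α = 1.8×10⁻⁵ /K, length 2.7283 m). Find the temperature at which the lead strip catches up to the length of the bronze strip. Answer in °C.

Equal length when α₁L₁ΔT − α₂L₂ΔT = L₂ − L₁ = 4.40×10⁻³ m
α₁L₁ = 7.89931×10⁻⁵, α₂L₂ = 4.91094×10⁻⁵ → Δ(αL) = 2.98837×10⁻⁵ m/K
ΔT = 4.40×10⁻³ / 2.98837×10⁻⁵ = 147.237 K, so T = 23.5 + 147.237 = 170.737 °C

T = 170.7 °C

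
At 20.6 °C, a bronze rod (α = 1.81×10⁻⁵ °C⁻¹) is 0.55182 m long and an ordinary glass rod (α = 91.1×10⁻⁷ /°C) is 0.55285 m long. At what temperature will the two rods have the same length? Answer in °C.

L₁(1 + α₁ΔT) = L₂(1 + α₂ΔT) ⇒ ΔT = (L₂ − L₁)/(α₁L₁ − α₂L₂)
L₂ − L₁ = 0.55285 − 0.55182 = 1.03×10⁻³ m
α₁L₁ − α₂L₂ = 1.81×10⁻⁵×0.55182 − 91.1×10⁻⁷×0.55285 = 4.9514785×10⁻⁶ m/K
ΔT = 1.03×10⁻³ / 4.9514785×10⁻⁶ = 208.019 K
T = 20.6 + 208.019 = 228.619 °C

T = 228.6 °C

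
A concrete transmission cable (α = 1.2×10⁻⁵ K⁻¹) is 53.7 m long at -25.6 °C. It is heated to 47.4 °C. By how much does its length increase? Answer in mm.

ΔL = 47.0 mm

|ΔT| = |47.4 − (-25.6)| = 73.0 K
ΔL = αL₀ΔT = (1.2×10⁻⁵)(53.7)(73.0) = 4.70×10⁻² m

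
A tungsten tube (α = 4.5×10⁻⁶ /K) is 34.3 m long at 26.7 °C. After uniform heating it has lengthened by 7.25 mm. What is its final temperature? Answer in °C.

T = 73.7 °C

ΔL = αL₀ΔT ⇒ ΔT = ΔL / (αL₀)
ΔT = 7.25×10⁻³ m / (4.5×10⁻⁶ × 34.3 m) = 46.971 K
T = 26.7 + 46.971 = 73.671 °C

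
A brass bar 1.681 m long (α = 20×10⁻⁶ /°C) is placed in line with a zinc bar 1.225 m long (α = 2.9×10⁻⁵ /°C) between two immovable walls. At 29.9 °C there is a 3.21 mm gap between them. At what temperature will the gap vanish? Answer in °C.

T = 76.3 °C

α₁L₁ = 3.362×10⁻⁵ m/K, α₂L₂ = 3.5525×10⁻⁵ m/K → total 6.9145×10⁻⁵ m/K
ΔT = g/(α₁L₁+α₂L₂) = 3.21×10⁻³ / 6.9145×10⁻⁵ = 46.424 K
T = 29.9 + 46.424 = 76.324 °C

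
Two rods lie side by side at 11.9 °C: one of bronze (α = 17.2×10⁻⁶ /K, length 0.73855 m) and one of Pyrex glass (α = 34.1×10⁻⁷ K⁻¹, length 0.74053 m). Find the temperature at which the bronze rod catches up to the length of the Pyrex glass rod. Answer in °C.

L₁(1 + α₁ΔT) = L₂(1 + α₂ΔT) ⇒ ΔT = (L₂ − L₁)/(α₁L₁ − α₂L₂)
L₂ − L₁ = 0.74053 − 0.73855 = 1.98×10⁻³ m
α₁L₁ − α₂L₂ = 17.2×10⁻⁶×0.73855 − 34.1×10⁻⁷×0.74053 = 1.01778527×10⁻⁵ m/K
ΔT = 1.98×10⁻³ / 1.01778527×10⁻⁵ = 194.540 K
T = 11.9 + 194.540 = 206.440 °C

T = 206.4 °C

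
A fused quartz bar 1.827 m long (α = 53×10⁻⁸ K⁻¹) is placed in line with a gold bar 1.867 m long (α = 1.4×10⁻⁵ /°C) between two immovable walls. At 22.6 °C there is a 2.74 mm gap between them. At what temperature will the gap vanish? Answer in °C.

T = 124 °C

Gap closes when ΔL₁ + ΔL₂ = 2.74 mm = 2.74×10⁻³ m
(α₁L₁ + α₂L₂)ΔT = g
α₁L₁ + α₂L₂ = 53×10⁻⁸×1.827 + 1.4×10⁻⁵×1.867 = 2.710631×10⁻⁵ m/K
ΔT = 2.74×10⁻³ / 2.710631×10⁻⁵ = 101.08 K
T = 22.6 + 101.08 = 123.68 °C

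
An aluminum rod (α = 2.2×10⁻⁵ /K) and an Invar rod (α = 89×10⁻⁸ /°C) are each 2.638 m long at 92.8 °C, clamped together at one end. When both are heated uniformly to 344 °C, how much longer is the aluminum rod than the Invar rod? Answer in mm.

ΔT = 251.2 K
aluminum: ΔL = 2.2×10⁻⁵ × 2.638 m × 251.2 = 1.4579×10⁻² m = 14.579 mm
Invar: ΔL = 89×10⁻⁸ × 2.638 m × 251.2 = 5.8977×10⁻⁴ m = 0.58977 mm
difference = 14.579 − 0.58977 = 13.98923 mm

14.0 mm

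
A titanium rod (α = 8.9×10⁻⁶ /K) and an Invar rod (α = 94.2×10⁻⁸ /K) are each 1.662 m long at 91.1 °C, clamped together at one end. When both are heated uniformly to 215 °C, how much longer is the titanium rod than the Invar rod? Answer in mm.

1.64 mm

ΔT = 123.9 K
titanium: ΔL = 8.9×10⁻⁶ × 1.662 m × 123.9 = 1.8327×10⁻³ m = 1.8327 mm
Invar: ΔL = 94.2×10⁻⁸ × 1.662 m × 123.9 = 1.9398×10⁻⁴ m = 0.19398 mm
difference = 1.8327 − 0.19398 = 1.63872 mm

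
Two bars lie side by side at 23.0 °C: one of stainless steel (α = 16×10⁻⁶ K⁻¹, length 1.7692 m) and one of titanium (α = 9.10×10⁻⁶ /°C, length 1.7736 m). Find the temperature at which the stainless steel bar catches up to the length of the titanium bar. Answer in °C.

T = 384.6 °C

Equal length when α₁L₁ΔT − α₂L₂ΔT = L₂ − L₁ = 4.40×10⁻³ m
α₁L₁ = 2.83072×10⁻⁵, α₂L₂ = 1.613976×10⁻⁵ → Δ(αL) = 1.216744×10⁻⁵ m/K
ΔT = 4.40×10⁻³ / 1.216744×10⁻⁵ = 361.621 K, so T = 23.0 + 361.621 = 384.621 °C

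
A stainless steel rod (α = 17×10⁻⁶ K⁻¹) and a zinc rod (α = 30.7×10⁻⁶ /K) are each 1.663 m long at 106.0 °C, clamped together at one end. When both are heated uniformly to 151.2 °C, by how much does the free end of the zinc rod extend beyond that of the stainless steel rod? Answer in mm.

ΔT = 45.2 K
stainless steel: ΔL = 17×10⁻⁶ × 1.663 m × 45.2 = 1.2778×10⁻³ m = 1.2778 mm
zinc: ΔL = 30.7×10⁻⁶ × 1.663 m × 45.2 = 2.3076×10⁻³ m = 2.3076 mm
difference = 2.3076 − 1.2778 = 1.0298 mm

1.03 mm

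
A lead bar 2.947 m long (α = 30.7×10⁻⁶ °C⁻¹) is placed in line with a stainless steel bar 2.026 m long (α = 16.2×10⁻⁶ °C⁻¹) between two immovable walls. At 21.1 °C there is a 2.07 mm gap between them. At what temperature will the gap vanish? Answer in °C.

T = 37.9 °C

Gap closes when ΔL₁ + ΔL₂ = 2.07 mm = 2.07×10⁻³ m
(α₁L₁ + α₂L₂)ΔT = g
α₁L₁ + α₂L₂ = 30.7×10⁻⁶×2.947 + 16.2×10⁻⁶×2.026 = 1.232941×10⁻⁴ m/K
ΔT = 2.07×10⁻³ / 1.232941×10⁻⁴ = 16.789 K
T = 21.1 + 16.789 = 37.889 °C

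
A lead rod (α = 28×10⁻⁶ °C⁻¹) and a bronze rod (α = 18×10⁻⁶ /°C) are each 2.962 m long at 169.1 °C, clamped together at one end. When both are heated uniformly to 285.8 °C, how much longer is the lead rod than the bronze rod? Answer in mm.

ΔT = 116.7 K
lead: ΔL = 28×10⁻⁶ × 2.962 m × 116.7 = 9.6786×10⁻³ m = 9.6786 mm
bronze: ΔL = 18×10⁻⁶ × 2.962 m × 116.7 = 6.2220×10⁻³ m = 6.2220 mm
difference = 9.6786 − 6.2220 = 3.4566 mm

3.46 mm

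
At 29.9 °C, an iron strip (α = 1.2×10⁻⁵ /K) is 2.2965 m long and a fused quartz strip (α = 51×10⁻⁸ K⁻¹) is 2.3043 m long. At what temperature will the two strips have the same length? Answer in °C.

T = 325.5 °C

L₁(1 + α₁ΔT) = L₂(1 + α₂ΔT) ⇒ ΔT = (L₂ − L₁)/(α₁L₁ − α₂L₂)
L₂ − L₁ = 2.3043 − 2.2965 = 7.80×10⁻³ m
α₁L₁ − α₂L₂ = 1.2×10⁻⁵×2.2965 − 51×10⁻⁸×2.3043 = 2.6382807×10⁻⁵ m/K
ΔT = 7.80×10⁻³ / 2.6382807×10⁻⁵ = 295.647 K
T = 29.9 + 295.647 = 325.547 °C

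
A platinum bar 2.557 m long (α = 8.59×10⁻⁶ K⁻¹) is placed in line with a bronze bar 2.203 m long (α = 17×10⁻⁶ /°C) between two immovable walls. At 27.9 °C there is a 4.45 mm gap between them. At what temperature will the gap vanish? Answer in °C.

T = 103 °C

α₁L₁ = 2.196463×10⁻⁵ m/K, α₂L₂ = 3.7451×10⁻⁵ m/K → total 5.941563×10⁻⁵ m/K
ΔT = g/(α₁L₁+α₂L₂) = 4.45×10⁻³ / 5.941563×10⁻⁵ = 74.90 K
T = 27.9 + 74.90 = 102.80 °C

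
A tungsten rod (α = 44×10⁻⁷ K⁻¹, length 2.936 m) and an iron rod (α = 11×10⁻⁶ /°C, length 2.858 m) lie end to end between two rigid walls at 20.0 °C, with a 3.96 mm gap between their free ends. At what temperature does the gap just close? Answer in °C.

Gap closes when ΔL₁ + ΔL₂ = 3.96 mm = 3.96×10⁻³ m
(α₁L₁ + α₂L₂)ΔT = g
α₁L₁ + α₂L₂ = 44×10⁻⁷×2.936 + 11×10⁻⁶×2.858 = 4.43564×10⁻⁵ m/K
ΔT = 3.96×10⁻³ / 4.43564×10⁻⁵ = 89.28 K
T = 20.0 + 89.28 = 109.28 °C

T = 109 °C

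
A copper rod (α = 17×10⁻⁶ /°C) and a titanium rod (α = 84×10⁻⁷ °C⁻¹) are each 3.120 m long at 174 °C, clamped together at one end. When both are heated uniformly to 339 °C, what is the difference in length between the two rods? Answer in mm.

4.43 mm

ΔT = 165 K
copper: ΔL = 17×10⁻⁶ × 3.120 m × 165 = 8.7516×10⁻³ m = 8.7516 mm
titanium: ΔL = 84×10⁻⁷ × 3.120 m × 165 = 4.3243×10⁻³ m = 4.3243 mm
difference = 8.7516 − 4.3243 = 4.4273 mm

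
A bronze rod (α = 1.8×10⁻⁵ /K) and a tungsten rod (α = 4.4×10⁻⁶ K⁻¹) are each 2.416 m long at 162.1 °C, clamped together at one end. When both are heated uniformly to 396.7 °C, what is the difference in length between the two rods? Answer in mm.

7.71 mm

ΔT = 234.6 K
bronze: ΔL = 1.8×10⁻⁵ × 2.416 m × 234.6 = 1.0202×10⁻² m = 10.202 mm
tungsten: ΔL = 4.4×10⁻⁶ × 2.416 m × 234.6 = 2.4939×10⁻³ m = 2.4939 mm
difference = 10.202 − 2.4939 = 7.7081 mm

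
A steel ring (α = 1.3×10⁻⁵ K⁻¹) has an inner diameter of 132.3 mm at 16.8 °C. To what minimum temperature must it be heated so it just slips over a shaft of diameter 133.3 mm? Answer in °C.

T = 598 °C

Required Δd = 133.3 − 132.3 = 1.0 mm
Δd = αd₀ΔT ⇒ ΔT = Δd/(αd₀) = 1.0 / (1.3×10⁻⁵ × 132.3) = 581.43 K
T_min = 16.8 + 581.43 = 598.23 °C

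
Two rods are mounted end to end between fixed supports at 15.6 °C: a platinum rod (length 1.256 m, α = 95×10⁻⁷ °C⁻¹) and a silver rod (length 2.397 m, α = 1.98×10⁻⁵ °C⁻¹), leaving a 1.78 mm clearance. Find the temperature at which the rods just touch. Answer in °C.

T = 45.6 °C

α₁L₁ = 1.1932×10⁻⁵ m/K, α₂L₂ = 4.74606×10⁻⁵ m/K → total 5.93926×10⁻⁵ m/K
ΔT = g/(α₁L₁+α₂L₂) = 1.78×10⁻³ / 5.93926×10⁻⁵ = 29.970 K
T = 15.6 + 29.970 = 45.570 °C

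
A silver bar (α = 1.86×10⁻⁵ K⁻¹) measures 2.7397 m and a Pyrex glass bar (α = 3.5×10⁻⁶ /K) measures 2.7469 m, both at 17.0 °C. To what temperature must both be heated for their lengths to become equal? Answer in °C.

L₁(1 + α₁ΔT) = L₂(1 + α₂ΔT) ⇒ ΔT = (L₂ − L₁)/(α₁L₁ − α₂L₂)
L₂ − L₁ = 2.7469 − 2.7397 = 7.20×10⁻³ m
α₁L₁ − α₂L₂ = 1.86×10⁻⁵×2.7397 − 3.5×10⁻⁶×2.7469 = 4.134427×10⁻⁵ m/K
ΔT = 7.20×10⁻³ / 4.134427×10⁻⁵ = 174.147 K
T = 17.0 + 174.147 = 191.147 °C

T = 191.1 °C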